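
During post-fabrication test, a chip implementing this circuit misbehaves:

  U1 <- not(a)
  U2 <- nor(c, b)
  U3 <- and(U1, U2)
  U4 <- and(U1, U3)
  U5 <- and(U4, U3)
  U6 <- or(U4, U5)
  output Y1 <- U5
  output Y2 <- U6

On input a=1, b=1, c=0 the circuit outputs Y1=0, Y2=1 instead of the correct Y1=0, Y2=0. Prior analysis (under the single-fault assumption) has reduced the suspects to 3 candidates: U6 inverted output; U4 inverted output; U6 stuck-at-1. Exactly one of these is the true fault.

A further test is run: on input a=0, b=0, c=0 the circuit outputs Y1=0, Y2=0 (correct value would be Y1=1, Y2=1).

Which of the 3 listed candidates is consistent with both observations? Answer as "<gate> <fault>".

U4 inverted output

Evaluate each candidate on input a=0, b=0, c=0:
  U6 inverted output: U1=1, U2=1, U3=1, U4=1, U5=1, U6=0 [inverted output] → Y1=1, Y2=0 — eliminated
  U4 inverted output: U1=1, U2=1, U3=1, U4=0 [inverted output], U5=0, U6=0 → Y1=0, Y2=0 — matches
  U6 stuck-at-1: U1=1, U2=1, U3=1, U4=1, U5=1, U6=1 [stuck-at-1] → Y1=1, Y2=1 — eliminated
Only U4 inverted output reproduces the observed Y1=0, Y2=0.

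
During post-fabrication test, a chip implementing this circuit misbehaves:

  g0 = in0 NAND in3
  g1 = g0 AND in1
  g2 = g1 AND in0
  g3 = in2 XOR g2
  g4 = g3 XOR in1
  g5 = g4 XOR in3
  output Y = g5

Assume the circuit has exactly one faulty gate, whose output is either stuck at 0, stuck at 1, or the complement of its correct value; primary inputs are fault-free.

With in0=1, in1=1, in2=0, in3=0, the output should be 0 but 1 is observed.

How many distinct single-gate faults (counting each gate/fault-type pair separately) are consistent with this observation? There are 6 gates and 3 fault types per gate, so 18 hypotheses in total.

Fault-free: g0=1, g1=1, g2=1, g3=1, g4=0, g5=0 → 0. Observed 1.
  g0: stuck-at-0, inverted output ✓; others ✗
  g1: stuck-at-0, inverted output ✓; others ✗
  g2: stuck-at-0, inverted output ✓; others ✗
  g3: stuck-at-0, inverted output ✓; others ✗
  g4: stuck-at-1, inverted output ✓; others ✗
  g5: stuck-at-1, inverted output ✓; others ✗
Consistent faults: {g0 stuck-at-0, g0 inverted output, g1 stuck-at-0, g1 inverted output, g2 stuck-at-0, g2 inverted output, g3 stuck-at-0, g3 inverted output, g4 stuck-at-1, g4 inverted output, g5 stuck-at-1, g5 inverted output} — 12 in all.

12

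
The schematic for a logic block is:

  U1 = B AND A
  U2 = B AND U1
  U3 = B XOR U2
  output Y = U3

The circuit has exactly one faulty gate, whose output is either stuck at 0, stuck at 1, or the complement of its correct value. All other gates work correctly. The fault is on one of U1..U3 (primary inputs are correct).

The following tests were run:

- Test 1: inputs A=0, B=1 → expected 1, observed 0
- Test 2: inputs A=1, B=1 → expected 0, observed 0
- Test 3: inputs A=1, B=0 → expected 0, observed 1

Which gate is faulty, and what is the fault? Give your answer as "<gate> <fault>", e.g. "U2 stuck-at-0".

U2 stuck-at-1

Fault-free values for test 1 (A=0, B=1): U1=0, U2=0, U3=1, giving Y=1. Observed 0.
Test 1: faults giving observed 0 are {U1 stuck-at-1, U1 inverted output, U2 stuck-at-1, U2 inverted output, U3 stuck-at-0, U3 inverted output}.
Test 2 (A=1, B=1): fault-free U1=1, U2=1, U3=0 → 0; observed 0. Eliminates U1 inverted output, U2 inverted output, U3 inverted output.
Test 3 (A=1, B=0): fault-free U1=0, U2=0, U3=0 → 0; observed 1. Eliminates U1 stuck-at-1, U3 stuck-at-0.
Only U2 stuck-at-1 is consistent with every test.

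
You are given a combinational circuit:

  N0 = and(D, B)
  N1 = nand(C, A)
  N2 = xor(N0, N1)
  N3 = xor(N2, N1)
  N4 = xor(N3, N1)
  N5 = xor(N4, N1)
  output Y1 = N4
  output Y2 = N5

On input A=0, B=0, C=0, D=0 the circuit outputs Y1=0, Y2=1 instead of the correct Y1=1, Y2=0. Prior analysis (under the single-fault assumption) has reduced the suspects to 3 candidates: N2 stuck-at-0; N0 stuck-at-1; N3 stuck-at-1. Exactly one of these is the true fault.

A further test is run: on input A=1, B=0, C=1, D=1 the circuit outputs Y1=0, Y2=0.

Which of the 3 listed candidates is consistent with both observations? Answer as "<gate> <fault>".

Evaluate each candidate on input A=1, B=0, C=1, D=1:
  N2 stuck-at-0: N0=0, N1=0, N2=0 [stuck-at-0], N3=0, N4=0, N5=0 → Y1=0, Y2=0 — matches
  N0 stuck-at-1: N0=1 [stuck-at-1], N1=0, N2=1, N3=1, N4=1, N5=1 → Y1=1, Y2=1 — eliminated
  N3 stuck-at-1: N0=0, N1=0, N2=0, N3=1 [stuck-at-1], N4=1, N5=1 → Y1=1, Y2=1 — eliminated
Only N2 stuck-at-0 reproduces the observed Y1=0, Y2=0.

N2 stuck-at-0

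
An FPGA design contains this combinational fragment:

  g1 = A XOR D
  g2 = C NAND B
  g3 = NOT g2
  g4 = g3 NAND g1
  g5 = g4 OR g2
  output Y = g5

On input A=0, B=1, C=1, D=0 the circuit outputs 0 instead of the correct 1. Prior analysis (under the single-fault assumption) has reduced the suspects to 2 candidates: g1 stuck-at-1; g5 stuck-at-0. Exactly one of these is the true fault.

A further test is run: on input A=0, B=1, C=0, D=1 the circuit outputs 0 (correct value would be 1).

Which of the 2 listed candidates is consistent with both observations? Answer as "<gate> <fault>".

Evaluate each candidate on input A=0, B=1, C=0, D=1:
  g1 stuck-at-1: g1=1 [stuck-at-1], g2=1, g3=0, g4=1, g5=1 → 1 — eliminated
  g5 stuck-at-0: g1=1, g2=1, g3=0, g4=1, g5=0 [stuck-at-0] → 0 — matches
Only g5 stuck-at-0 reproduces the observed 0.

g5 stuck-at-0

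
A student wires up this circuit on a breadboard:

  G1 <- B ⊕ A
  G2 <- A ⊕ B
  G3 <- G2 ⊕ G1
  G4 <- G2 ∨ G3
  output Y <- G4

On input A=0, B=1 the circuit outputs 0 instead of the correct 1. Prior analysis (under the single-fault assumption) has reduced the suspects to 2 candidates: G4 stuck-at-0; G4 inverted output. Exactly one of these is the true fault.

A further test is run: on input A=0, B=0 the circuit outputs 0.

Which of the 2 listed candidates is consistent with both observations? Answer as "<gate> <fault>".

Evaluate each candidate on input A=0, B=0:
  G4 stuck-at-0: G1=0, G2=0, G3=0, G4=0 [stuck-at-0] → 0 — matches
  G4 inverted output: G1=0, G2=0, G3=0, G4=1 [inverted output] → 1 — eliminated
Only G4 stuck-at-0 reproduces the observed 0.

G4 stuck-at-0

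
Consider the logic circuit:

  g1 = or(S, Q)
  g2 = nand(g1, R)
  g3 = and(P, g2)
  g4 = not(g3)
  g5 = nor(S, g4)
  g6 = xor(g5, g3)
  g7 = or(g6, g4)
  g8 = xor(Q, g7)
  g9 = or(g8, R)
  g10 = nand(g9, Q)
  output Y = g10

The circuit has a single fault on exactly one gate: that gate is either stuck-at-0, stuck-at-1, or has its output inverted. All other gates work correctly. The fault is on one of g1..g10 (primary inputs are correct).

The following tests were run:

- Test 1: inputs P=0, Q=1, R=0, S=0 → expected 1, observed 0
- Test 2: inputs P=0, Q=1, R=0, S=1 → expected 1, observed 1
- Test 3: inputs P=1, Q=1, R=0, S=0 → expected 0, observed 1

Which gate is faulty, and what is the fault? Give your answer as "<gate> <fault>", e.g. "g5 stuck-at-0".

Fault-free values for test 1 (P=0, Q=1, R=0, S=0): g1=1, g2=1, g3=0, g4=1, g5=0, g6=0, g7=1, g8=0, g9=0, g10=1, giving Y=1. Observed 0.
Test 1: faults giving observed 0 are {g3 stuck-at-1, g3 inverted output, g7 stuck-at-0, g7 inverted output, g8 stuck-at-1, g8 inverted output, g9 stuck-at-1, g9 inverted output, g10 stuck-at-0, g10 inverted output}.
Test 2 (P=0, Q=1, R=0, S=1): fault-free g1=1, g2=1, g3=0, g4=1, g5=0, g6=0, g7=1, g8=0, g9=0, g10=1 → 1; observed 1. Eliminates g7 stuck-at-0, g7 inverted output, g8 stuck-at-1, g8 inverted output, g9 stuck-at-1, g9 inverted output, g10 stuck-at-0, g10 inverted output.
Test 3 (P=1, Q=1, R=0, S=0): fault-free g1=1, g2=1, g3=1, g4=0, g5=1, g6=0, g7=0, g8=1, g9=1, g10=0 → 0; observed 1. Eliminates g3 stuck-at-1.
Only g3 inverted output is consistent with every test.

g3 inverted output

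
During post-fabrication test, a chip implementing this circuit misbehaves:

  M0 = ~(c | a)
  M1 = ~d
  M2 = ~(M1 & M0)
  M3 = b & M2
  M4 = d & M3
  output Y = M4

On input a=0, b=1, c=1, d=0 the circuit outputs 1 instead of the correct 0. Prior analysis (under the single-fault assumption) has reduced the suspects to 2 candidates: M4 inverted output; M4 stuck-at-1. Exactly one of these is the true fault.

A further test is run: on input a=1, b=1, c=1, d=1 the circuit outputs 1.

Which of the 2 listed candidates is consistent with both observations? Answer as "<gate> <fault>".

Evaluate each candidate on input a=1, b=1, c=1, d=1:
  M4 inverted output: M0=0, M1=0, M2=1, M3=1, M4=0 [inverted output] → 0 — eliminated
  M4 stuck-at-1: M0=0, M1=0, M2=1, M3=1, M4=1 [stuck-at-1] → 1 — matches
Only M4 stuck-at-1 reproduces the observed 1.

M4 stuck-at-1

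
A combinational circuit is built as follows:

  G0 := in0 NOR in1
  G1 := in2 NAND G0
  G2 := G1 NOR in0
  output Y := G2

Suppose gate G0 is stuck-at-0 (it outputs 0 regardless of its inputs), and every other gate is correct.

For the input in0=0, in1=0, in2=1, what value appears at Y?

Propagate with G0 forced: G0=0 [stuck-at-0], G1=1, G2=0.
So Y = 0. (Without the fault it would be 1.)

0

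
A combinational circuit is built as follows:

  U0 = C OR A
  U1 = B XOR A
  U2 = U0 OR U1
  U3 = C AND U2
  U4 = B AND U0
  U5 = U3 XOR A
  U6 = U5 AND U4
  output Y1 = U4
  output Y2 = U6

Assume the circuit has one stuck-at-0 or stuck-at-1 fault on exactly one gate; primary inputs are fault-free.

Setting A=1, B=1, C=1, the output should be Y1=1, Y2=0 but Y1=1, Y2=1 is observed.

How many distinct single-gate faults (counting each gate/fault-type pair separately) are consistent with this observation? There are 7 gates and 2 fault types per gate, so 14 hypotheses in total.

Fault-free: U0=1, U1=0, U2=1, U3=1, U4=1, U5=0, U6=0 → Y1=1, Y2=0. Observed Y1=1, Y2=1.
  U0 stuck-at-0: output Y1=0, Y2=0 ✗
  U0 stuck-at-1: output Y1=1, Y2=0 ✗
  U1 stuck-at-0: output Y1=1, Y2=0 ✗
  U1 stuck-at-1: output Y1=1, Y2=0 ✗
  U2 stuck-at-0: output Y1=1, Y2=1 ✓
  U2 stuck-at-1: output Y1=1, Y2=0 ✗
  U3 stuck-at-0: output Y1=1, Y2=1 ✓
  U3 stuck-at-1: output Y1=1, Y2=0 ✗
  U4 stuck-at-0: output Y1=0, Y2=0 ✗
  U4 stuck-at-1: output Y1=1, Y2=0 ✗
  U5 stuck-at-0: output Y1=1, Y2=0 ✗
  U5 stuck-at-1: output Y1=1, Y2=1 ✓
  U6 stuck-at-0: output Y1=1, Y2=0 ✗
  U6 stuck-at-1: output Y1=1, Y2=1 ✓
Consistent faults: {U2 stuck-at-0, U3 stuck-at-0, U5 stuck-at-1, U6 stuck-at-1} — 4 in all.

4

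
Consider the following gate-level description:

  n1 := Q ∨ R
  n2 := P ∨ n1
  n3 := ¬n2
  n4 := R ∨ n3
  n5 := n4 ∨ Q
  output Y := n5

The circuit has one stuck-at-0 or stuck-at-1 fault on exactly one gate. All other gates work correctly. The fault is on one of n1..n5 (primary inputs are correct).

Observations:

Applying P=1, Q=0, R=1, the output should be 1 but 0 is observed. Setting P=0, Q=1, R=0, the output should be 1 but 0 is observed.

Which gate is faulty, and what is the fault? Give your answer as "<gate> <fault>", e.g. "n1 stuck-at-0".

n5 stuck-at-0

Fault-free values for test 1 (P=1, Q=0, R=1): n1=1, n2=1, n3=0, n4=1, n5=1, giving Y=1. Observed 0.
Test 1: faults giving observed 0 are {n4 stuck-at-0, n5 stuck-at-0}.
Test 2 (P=0, Q=1, R=0): fault-free n1=1, n2=1, n3=0, n4=0, n5=1 → 1; observed 0. Eliminates n4 stuck-at-0.
Only n5 stuck-at-0 is consistent with every test.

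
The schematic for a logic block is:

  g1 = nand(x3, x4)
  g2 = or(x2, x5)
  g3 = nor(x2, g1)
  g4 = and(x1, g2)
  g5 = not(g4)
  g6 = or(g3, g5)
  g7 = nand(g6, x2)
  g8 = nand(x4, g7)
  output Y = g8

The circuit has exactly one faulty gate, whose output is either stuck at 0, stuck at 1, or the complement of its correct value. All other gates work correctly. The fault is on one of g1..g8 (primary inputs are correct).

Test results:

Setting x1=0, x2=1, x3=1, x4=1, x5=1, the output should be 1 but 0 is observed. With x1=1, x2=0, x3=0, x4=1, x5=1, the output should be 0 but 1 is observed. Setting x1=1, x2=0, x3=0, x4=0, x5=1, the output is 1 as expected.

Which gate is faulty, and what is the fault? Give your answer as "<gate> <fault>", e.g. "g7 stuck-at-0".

Fault-free values for test 1 (x1=0, x2=1, x3=1, x4=1, x5=1): g1=0, g2=1, g3=0, g4=0, g5=1, g6=1, g7=0, g8=1, giving Y=1. Observed 0.
Test 1: faults giving observed 0 are {g4 stuck-at-1, g4 inverted output, g5 stuck-at-0, g5 inverted output, g6 stuck-at-0, g6 inverted output, g7 stuck-at-1, g7 inverted output, g8 stuck-at-0, g8 inverted output}.
Test 2 (x1=1, x2=0, x3=0, x4=1, x5=1): fault-free g1=1, g2=1, g3=0, g4=1, g5=0, g6=0, g7=1, g8=0 → 0; observed 1. Eliminates g4 stuck-at-1, g4 inverted output, g5 stuck-at-0, g5 inverted output, g6 stuck-at-0, g6 inverted output, g7 stuck-at-1, g8 stuck-at-0.
Test 3 (x1=1, x2=0, x3=0, x4=0, x5=1): fault-free g1=1, g2=1, g3=0, g4=1, g5=0, g6=0, g7=1, g8=1 → 1; observed 1. Eliminates g8 inverted output.
Only g7 inverted output is consistent with every test.

g7 inverted output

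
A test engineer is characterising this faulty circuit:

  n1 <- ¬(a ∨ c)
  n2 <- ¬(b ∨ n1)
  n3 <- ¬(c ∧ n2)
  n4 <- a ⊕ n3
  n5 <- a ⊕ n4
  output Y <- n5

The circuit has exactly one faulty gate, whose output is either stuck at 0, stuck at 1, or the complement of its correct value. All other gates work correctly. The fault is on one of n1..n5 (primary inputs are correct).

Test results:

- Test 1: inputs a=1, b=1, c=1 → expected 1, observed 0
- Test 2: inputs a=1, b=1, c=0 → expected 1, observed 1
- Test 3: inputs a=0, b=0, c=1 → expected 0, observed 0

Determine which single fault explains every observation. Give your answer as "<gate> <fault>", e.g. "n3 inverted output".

n2 stuck-at-1

Fault-free values for test 1 (a=1, b=1, c=1): n1=0, n2=0, n3=1, n4=0, n5=1, giving Y=1. Observed 0.
Test 1: faults giving observed 0 are {n2 stuck-at-1, n2 inverted output, n3 stuck-at-0, n3 inverted output, n4 stuck-at-1, n4 inverted output, n5 stuck-at-0, n5 inverted output}.
Test 2 (a=1, b=1, c=0): fault-free n1=0, n2=0, n3=1, n4=0, n5=1 → 1; observed 1. Eliminates n3 stuck-at-0, n3 inverted output, n4 stuck-at-1, n4 inverted output, n5 stuck-at-0, n5 inverted output.
Test 3 (a=0, b=0, c=1): fault-free n1=0, n2=1, n3=0, n4=0, n5=0 → 0; observed 0. Eliminates n2 inverted output.
Only n2 stuck-at-1 is consistent with every test.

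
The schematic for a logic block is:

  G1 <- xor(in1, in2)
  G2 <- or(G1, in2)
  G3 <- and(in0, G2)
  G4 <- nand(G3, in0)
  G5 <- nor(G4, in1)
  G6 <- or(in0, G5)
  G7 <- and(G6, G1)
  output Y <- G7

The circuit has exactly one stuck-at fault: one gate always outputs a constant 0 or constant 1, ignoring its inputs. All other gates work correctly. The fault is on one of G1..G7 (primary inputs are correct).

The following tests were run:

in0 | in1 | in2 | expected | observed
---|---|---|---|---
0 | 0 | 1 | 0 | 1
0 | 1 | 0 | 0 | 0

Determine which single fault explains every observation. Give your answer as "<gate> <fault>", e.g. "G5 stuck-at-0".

Fault-free values for test 1 (in0=0, in1=0, in2=1): G1=1, G2=1, G3=0, G4=1, G5=0, G6=0, G7=0, giving Y=0. Observed 1.
Test 1: faults giving observed 1 are {G4 stuck-at-0, G5 stuck-at-1, G6 stuck-at-1, G7 stuck-at-1}.
Test 2 (in0=0, in1=1, in2=0): fault-free G1=1, G2=1, G3=0, G4=1, G5=0, G6=0, G7=0 → 0; observed 0. Eliminates G5 stuck-at-1, G6 stuck-at-1, G7 stuck-at-1.
Only G4 stuck-at-0 is consistent with every test.

G4 stuck-at-0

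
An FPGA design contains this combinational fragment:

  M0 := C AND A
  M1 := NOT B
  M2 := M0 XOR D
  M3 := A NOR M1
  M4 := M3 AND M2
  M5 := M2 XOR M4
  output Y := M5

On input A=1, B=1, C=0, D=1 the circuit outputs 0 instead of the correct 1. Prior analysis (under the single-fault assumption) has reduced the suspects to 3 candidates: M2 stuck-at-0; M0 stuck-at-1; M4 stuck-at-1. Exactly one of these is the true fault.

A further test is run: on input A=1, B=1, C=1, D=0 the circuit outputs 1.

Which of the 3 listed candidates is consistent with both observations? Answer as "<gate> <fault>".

Evaluate each candidate on input A=1, B=1, C=1, D=0:
  M2 stuck-at-0: M0=1, M1=0, M2=0 [stuck-at-0], M3=0, M4=0, M5=0 → 0 — eliminated
  M0 stuck-at-1: M0=1 [stuck-at-1], M1=0, M2=1, M3=0, M4=0, M5=1 → 1 — matches
  M4 stuck-at-1: M0=1, M1=0, M2=1, M3=0, M4=1 [stuck-at-1], M5=0 → 0 — eliminated
Only M0 stuck-at-1 reproduces the observed 1.

M0 stuck-at-1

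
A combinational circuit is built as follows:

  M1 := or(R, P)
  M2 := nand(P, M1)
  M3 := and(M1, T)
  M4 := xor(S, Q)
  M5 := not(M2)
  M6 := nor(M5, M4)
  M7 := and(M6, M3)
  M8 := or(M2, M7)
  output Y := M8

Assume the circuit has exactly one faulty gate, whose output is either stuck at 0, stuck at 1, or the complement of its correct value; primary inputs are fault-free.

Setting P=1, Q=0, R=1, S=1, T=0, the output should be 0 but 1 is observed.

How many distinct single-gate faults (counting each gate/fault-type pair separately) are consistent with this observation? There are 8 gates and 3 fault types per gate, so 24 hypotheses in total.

Fault-free: M1=1, M2=0, M3=0, M4=1, M5=1, M6=0, M7=0, M8=0 → 0. Observed 1.
  M1: stuck-at-0, inverted output ✓; others ✗
  M2: stuck-at-1, inverted output ✓; others ✗
  M3: none of the 3 fault types match ✗
  M4: none of the 3 fault types match ✗
  M5: none of the 3 fault types match ✗
  M6: none of the 3 fault types match ✗
  M7: stuck-at-1, inverted output ✓; others ✗
  M8: stuck-at-1, inverted output ✓; others ✗
Consistent faults: {M1 stuck-at-0, M1 inverted output, M2 stuck-at-1, M2 inverted output, M7 stuck-at-1, M7 inverted output, M8 stuck-at-1, M8 inverted output} — 8 in all.

8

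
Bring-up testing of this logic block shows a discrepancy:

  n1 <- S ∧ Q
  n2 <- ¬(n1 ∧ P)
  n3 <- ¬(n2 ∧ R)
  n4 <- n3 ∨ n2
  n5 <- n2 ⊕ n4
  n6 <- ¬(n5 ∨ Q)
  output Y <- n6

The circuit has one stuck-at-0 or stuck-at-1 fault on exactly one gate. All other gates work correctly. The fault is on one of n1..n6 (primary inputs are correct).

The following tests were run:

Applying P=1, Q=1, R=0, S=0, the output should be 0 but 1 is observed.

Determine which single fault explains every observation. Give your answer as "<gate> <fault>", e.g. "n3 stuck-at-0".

Fault-free values for test 1 (P=1, Q=1, R=0, S=0): n1=0, n2=1, n3=1, n4=1, n5=0, n6=0, giving Y=0. Observed 1.
Test 1: faults giving observed 1 are {n6 stuck-at-1}.
Only n6 stuck-at-1 is consistent with every test.

n6 stuck-at-1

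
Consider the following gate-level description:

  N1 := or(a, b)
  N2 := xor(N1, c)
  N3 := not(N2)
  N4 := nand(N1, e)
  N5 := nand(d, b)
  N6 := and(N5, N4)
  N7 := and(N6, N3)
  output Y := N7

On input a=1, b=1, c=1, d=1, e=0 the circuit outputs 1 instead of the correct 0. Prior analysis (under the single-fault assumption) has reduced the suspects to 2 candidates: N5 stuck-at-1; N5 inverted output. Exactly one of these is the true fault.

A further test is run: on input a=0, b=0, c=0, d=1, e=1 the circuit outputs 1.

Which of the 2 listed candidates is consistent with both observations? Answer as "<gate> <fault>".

Evaluate each candidate on input a=0, b=0, c=0, d=1, e=1:
  N5 stuck-at-1: N1=0, N2=0, N3=1, N4=1, N5=1 [stuck-at-1], N6=1, N7=1 → 1 — matches
  N5 inverted output: N1=0, N2=0, N3=1, N4=1, N5=0 [inverted output], N6=0, N7=0 → 0 — eliminated
Only N5 stuck-at-1 reproduces the observed 1.

N5 stuck-at-1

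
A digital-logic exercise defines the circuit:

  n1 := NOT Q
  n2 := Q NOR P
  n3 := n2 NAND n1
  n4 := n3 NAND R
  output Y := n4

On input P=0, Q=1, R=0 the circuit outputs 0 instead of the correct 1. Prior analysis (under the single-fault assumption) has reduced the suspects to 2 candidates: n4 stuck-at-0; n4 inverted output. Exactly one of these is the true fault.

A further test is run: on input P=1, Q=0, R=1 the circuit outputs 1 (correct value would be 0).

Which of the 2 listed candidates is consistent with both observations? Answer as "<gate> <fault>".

Evaluate each candidate on input P=1, Q=0, R=1:
  n4 stuck-at-0: n1=1, n2=0, n3=1, n4=0 [stuck-at-0] → 0 — eliminated
  n4 inverted output: n1=1, n2=0, n3=1, n4=1 [inverted output] → 1 — matches
Only n4 inverted output reproduces the observed 1.

n4 inverted output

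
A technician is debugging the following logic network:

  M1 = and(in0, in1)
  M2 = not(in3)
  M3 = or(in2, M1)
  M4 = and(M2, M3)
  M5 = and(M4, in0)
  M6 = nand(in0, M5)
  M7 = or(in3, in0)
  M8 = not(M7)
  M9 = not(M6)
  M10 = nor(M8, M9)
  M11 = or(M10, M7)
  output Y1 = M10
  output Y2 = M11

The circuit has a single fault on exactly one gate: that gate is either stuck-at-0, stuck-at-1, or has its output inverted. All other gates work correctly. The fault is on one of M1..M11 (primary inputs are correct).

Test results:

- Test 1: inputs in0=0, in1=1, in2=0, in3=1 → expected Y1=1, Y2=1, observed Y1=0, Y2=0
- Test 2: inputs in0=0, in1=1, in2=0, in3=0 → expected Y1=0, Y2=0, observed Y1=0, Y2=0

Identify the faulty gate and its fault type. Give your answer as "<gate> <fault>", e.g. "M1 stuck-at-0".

M7 stuck-at-0

Fault-free values for test 1 (in0=0, in1=1, in2=0, in3=1): M1=0, M2=0, M3=0, M4=0, M5=0, M6=1, M7=1, M8=0, M9=0, M10=1, M11=1, giving Y1=1, Y2=1. Observed Y1=0, Y2=0.
Test 1: faults giving observed Y1=0, Y2=0 are {M7 stuck-at-0, M7 inverted output}.
Test 2 (in0=0, in1=1, in2=0, in3=0): fault-free M1=0, M2=1, M3=0, M4=0, M5=0, M6=1, M7=0, M8=1, M9=0, M10=0, M11=0 → Y1=0, Y2=0; observed Y1=0, Y2=0. Eliminates M7 inverted output.
Only M7 stuck-at-0 is consistent with every test.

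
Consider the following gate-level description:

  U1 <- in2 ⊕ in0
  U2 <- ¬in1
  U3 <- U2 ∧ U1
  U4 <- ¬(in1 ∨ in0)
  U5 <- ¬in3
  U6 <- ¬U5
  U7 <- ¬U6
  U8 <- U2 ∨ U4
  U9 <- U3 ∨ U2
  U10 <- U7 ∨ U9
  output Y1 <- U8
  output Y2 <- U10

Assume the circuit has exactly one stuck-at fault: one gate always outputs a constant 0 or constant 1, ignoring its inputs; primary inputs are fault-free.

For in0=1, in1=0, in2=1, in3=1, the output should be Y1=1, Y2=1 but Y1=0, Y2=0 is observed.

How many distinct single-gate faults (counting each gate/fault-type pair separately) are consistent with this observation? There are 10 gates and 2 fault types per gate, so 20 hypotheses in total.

Fault-free: U1=0, U2=1, U3=0, U4=0, U5=0, U6=1, U7=0, U8=1, U9=1, U10=1 → Y1=1, Y2=1. Observed Y1=0, Y2=0.
  U1: none of the 2 fault types match ✗
  U2: stuck-at-0 ✓; others ✗
  U3: none of the 2 fault types match ✗
  U4: none of the 2 fault types match ✗
  U5: none of the 2 fault types match ✗
  U6: none of the 2 fault types match ✗
  U7: none of the 2 fault types match ✗
  U8: none of the 2 fault types match ✗
  U9: none of the 2 fault types match ✗
  U10: none of the 2 fault types match ✗
Consistent faults: {U2 stuck-at-0} — 1 in all.

1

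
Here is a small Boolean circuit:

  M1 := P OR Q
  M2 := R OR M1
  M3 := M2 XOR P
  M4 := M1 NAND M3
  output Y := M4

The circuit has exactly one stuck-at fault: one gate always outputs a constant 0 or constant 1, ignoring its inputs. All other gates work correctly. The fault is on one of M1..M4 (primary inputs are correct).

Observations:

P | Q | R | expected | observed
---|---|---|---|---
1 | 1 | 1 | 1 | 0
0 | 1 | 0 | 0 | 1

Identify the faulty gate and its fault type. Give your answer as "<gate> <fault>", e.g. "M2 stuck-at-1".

Fault-free values for test 1 (P=1, Q=1, R=1): M1=1, M2=1, M3=0, M4=1, giving Y=1. Observed 0.
Test 1: faults giving observed 0 are {M2 stuck-at-0, M3 stuck-at-1, M4 stuck-at-0}.
Test 2 (P=0, Q=1, R=0): fault-free M1=1, M2=1, M3=1, M4=0 → 0; observed 1. Eliminates M3 stuck-at-1, M4 stuck-at-0.
Only M2 stuck-at-0 is consistent with every test.

M2 stuck-at-0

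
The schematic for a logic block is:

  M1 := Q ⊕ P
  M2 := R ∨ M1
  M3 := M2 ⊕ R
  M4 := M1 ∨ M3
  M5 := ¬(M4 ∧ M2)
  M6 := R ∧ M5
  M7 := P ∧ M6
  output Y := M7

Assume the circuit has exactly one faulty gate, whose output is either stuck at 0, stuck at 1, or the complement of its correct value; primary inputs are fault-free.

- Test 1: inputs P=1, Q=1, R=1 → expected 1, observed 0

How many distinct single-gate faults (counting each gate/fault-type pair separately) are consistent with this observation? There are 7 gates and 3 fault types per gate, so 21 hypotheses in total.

12

Fault-free: M1=0, M2=1, M3=0, M4=0, M5=1, M6=1, M7=1 → 1. Observed 0.
  M1: stuck-at-1, inverted output ✓; others ✗
  M2: none of the 3 fault types match ✗
  M3: stuck-at-1, inverted output ✓; others ✗
  M4: stuck-at-1, inverted output ✓; others ✗
  M5: stuck-at-0, inverted output ✓; others ✗
  M6: stuck-at-0, inverted output ✓; others ✗
  M7: stuck-at-0, inverted output ✓; others ✗
Consistent faults: {M1 stuck-at-1, M1 inverted output, M3 stuck-at-1, M3 inverted output, M4 stuck-at-1, M4 inverted output, M5 stuck-at-0, M5 inverted output, M6 stuck-at-0, M6 inverted output, M7 stuck-at-0, M7 inverted output} — 12 in all.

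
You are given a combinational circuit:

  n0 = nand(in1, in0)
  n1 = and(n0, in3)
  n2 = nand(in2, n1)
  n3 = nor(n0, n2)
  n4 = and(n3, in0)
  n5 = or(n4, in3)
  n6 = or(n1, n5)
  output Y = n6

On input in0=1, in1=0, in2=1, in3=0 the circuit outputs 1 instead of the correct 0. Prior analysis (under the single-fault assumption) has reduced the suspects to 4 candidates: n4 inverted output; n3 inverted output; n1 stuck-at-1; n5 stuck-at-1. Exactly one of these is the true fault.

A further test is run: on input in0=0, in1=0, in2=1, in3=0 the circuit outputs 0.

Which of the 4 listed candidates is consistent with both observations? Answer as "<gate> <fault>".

Evaluate each candidate on input in0=0, in1=0, in2=1, in3=0:
  n4 inverted output: n0=1, n1=0, n2=1, n3=0, n4=1 [inverted output], n5=1, n6=1 → 1 — eliminated
  n3 inverted output: n0=1, n1=0, n2=1, n3=1 [inverted output], n4=0, n5=0, n6=0 → 0 — matches
  n1 stuck-at-1: n0=1, n1=1 [stuck-at-1], n2=0, n3=0, n4=0, n5=0, n6=1 → 1 — eliminated
  n5 stuck-at-1: n0=1, n1=0, n2=1, n3=0, n4=0, n5=1 [stuck-at-1], n6=1 → 1 — eliminated
Only n3 inverted output reproduces the observed 0.

n3 inverted output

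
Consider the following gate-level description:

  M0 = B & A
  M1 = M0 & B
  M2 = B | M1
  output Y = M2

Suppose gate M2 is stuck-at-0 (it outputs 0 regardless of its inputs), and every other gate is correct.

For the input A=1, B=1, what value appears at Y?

0

Propagate with M2 forced: M0=1, M1=1, M2=0 [stuck-at-0].
So Y = 0. (Without the fault it would be 1.)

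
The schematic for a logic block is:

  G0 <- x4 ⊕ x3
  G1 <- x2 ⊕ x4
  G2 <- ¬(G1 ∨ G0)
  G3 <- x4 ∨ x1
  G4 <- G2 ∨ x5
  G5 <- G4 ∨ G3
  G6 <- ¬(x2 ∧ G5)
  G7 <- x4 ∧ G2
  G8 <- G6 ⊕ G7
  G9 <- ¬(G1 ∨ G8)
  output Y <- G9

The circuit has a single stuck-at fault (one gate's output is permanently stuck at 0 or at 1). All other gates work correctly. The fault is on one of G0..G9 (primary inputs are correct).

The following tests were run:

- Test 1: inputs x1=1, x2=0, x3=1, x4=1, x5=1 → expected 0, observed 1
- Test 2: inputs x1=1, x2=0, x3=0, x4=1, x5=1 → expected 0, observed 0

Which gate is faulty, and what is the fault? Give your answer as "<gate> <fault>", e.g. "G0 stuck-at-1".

G1 stuck-at-0

Fault-free values for test 1 (x1=1, x2=0, x3=1, x4=1, x5=1): G0=0, G1=1, G2=0, G3=1, G4=1, G5=1, G6=1, G7=0, G8=1, G9=0, giving Y=0. Observed 1.
Test 1: faults giving observed 1 are {G1 stuck-at-0, G9 stuck-at-1}.
Test 2 (x1=1, x2=0, x3=0, x4=1, x5=1): fault-free G0=1, G1=1, G2=0, G3=1, G4=1, G5=1, G6=1, G7=0, G8=1, G9=0 → 0; observed 0. Eliminates G9 stuck-at-1.
Only G1 stuck-at-0 is consistent with every test.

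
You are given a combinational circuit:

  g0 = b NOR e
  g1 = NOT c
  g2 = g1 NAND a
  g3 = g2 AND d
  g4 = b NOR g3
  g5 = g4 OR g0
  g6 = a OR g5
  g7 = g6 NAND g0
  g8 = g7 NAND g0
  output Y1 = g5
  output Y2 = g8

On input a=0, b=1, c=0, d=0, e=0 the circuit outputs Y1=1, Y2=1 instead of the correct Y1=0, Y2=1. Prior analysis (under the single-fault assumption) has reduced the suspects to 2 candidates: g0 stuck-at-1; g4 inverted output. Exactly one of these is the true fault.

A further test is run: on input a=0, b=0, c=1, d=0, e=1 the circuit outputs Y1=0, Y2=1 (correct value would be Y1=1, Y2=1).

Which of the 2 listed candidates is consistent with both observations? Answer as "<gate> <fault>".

g4 inverted output

Evaluate each candidate on input a=0, b=0, c=1, d=0, e=1:
  g0 stuck-at-1: g0=1 [stuck-at-1], g1=0, g2=1, g3=0, g4=1, g5=1, g6=1, g7=0, g8=1 → Y1=1, Y2=1 — eliminated
  g4 inverted output: g0=0, g1=0, g2=1, g3=0, g4=0 [inverted output], g5=0, g6=0, g7=1, g8=1 → Y1=0, Y2=1 — matches
Only g4 inverted output reproduces the observed Y1=0, Y2=1.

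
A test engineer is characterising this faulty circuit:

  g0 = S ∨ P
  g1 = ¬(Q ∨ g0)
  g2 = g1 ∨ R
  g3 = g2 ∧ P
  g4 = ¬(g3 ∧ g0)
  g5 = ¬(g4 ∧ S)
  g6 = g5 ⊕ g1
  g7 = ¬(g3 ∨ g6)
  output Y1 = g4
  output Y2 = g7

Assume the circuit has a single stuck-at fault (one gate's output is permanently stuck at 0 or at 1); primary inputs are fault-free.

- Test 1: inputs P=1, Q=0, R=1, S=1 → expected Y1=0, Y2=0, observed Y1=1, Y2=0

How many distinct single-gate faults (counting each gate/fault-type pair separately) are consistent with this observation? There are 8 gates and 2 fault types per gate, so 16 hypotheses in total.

Fault-free: g0=1, g1=0, g2=1, g3=1, g4=0, g5=1, g6=1, g7=0 → Y1=0, Y2=0. Observed Y1=1, Y2=0.
  g0: stuck-at-0 ✓; others ✗
  g1: none of the 2 fault types match ✗
  g2: none of the 2 fault types match ✗
  g3: none of the 2 fault types match ✗
  g4: stuck-at-1 ✓; others ✗
  g5: none of the 2 fault types match ✗
  g6: none of the 2 fault types match ✗
  g7: none of the 2 fault types match ✗
Consistent faults: {g0 stuck-at-0, g4 stuck-at-1} — 2 in all.

2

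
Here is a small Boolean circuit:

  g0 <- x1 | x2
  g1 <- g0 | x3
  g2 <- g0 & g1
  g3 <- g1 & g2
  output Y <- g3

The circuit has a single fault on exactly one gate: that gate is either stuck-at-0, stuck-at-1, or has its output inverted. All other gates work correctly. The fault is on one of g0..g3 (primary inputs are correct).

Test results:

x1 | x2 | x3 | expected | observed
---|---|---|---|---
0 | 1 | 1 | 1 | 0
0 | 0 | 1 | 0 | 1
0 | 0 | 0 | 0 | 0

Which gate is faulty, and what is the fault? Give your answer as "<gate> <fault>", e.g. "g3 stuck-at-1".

g2 inverted output

Fault-free values for test 1 (x1=0, x2=1, x3=1): g0=1, g1=1, g2=1, g3=1, giving Y=1. Observed 0.
Test 1: faults giving observed 0 are {g0 stuck-at-0, g0 inverted output, g1 stuck-at-0, g1 inverted output, g2 stuck-at-0, g2 inverted output, g3 stuck-at-0, g3 inverted output}.
Test 2 (x1=0, x2=0, x3=1): fault-free g0=0, g1=1, g2=0, g3=0 → 0; observed 1. Eliminates g0 stuck-at-0, g1 stuck-at-0, g1 inverted output, g2 stuck-at-0, g3 stuck-at-0.
Test 3 (x1=0, x2=0, x3=0): fault-free g0=0, g1=0, g2=0, g3=0 → 0; observed 0. Eliminates g0 inverted output, g3 inverted output.
Only g2 inverted output is consistent with every test.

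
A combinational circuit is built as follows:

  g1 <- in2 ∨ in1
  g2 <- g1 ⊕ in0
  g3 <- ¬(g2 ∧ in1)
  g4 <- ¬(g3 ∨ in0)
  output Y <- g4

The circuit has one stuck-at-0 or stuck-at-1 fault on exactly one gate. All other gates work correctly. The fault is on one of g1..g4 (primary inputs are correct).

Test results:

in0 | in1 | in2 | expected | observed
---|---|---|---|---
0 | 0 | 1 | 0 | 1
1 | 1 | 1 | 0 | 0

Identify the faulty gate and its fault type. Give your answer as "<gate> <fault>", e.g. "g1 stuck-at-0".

Fault-free values for test 1 (in0=0, in1=0, in2=1): g1=1, g2=1, g3=1, g4=0, giving Y=0. Observed 1.
Test 1: faults giving observed 1 are {g3 stuck-at-0, g4 stuck-at-1}.
Test 2 (in0=1, in1=1, in2=1): fault-free g1=1, g2=0, g3=1, g4=0 → 0; observed 0. Eliminates g4 stuck-at-1.
Only g3 stuck-at-0 is consistent with every test.

g3 stuck-at-0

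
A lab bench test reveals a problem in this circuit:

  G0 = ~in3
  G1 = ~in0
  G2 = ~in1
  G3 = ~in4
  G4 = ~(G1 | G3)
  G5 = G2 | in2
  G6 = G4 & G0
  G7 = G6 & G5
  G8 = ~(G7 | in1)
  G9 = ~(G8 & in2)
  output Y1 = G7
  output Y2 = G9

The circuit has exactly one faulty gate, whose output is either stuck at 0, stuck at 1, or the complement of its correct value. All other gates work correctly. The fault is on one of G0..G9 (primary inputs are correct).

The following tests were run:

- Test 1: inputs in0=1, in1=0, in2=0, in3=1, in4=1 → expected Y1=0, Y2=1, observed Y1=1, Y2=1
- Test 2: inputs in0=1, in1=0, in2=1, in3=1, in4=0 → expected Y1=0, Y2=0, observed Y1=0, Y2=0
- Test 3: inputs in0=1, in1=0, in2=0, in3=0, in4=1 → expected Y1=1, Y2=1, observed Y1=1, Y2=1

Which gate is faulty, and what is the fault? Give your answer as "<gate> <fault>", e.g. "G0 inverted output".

G0 stuck-at-1

Fault-free values for test 1 (in0=1, in1=0, in2=0, in3=1, in4=1): G0=0, G1=0, G2=1, G3=0, G4=1, G5=1, G6=0, G7=0, G8=1, G9=1, giving Y1=0, Y2=1. Observed Y1=1, Y2=1.
Test 1: faults giving observed Y1=1, Y2=1 are {G0 stuck-at-1, G0 inverted output, G6 stuck-at-1, G6 inverted output, G7 stuck-at-1, G7 inverted output}.
Test 2 (in0=1, in1=0, in2=1, in3=1, in4=0): fault-free G0=0, G1=0, G2=1, G3=1, G4=0, G5=1, G6=0, G7=0, G8=1, G9=0 → Y1=0, Y2=0; observed Y1=0, Y2=0. Eliminates G6 stuck-at-1, G6 inverted output, G7 stuck-at-1, G7 inverted output.
Test 3 (in0=1, in1=0, in2=0, in3=0, in4=1): fault-free G0=1, G1=0, G2=1, G3=0, G4=1, G5=1, G6=1, G7=1, G8=0, G9=1 → Y1=1, Y2=1; observed Y1=1, Y2=1. Eliminates G0 inverted output.
Only G0 stuck-at-1 is consistent with every test.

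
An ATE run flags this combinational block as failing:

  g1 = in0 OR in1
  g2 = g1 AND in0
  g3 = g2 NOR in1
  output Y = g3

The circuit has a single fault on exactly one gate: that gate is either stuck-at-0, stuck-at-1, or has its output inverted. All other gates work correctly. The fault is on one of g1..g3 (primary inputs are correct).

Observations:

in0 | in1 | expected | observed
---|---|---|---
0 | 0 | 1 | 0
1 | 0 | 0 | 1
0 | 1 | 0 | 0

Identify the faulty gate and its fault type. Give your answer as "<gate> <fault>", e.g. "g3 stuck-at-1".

g2 inverted output

Fault-free values for test 1 (in0=0, in1=0): g1=0, g2=0, g3=1, giving Y=1. Observed 0.
Test 1: faults giving observed 0 are {g2 stuck-at-1, g2 inverted output, g3 stuck-at-0, g3 inverted output}.
Test 2 (in0=1, in1=0): fault-free g1=1, g2=1, g3=0 → 0; observed 1. Eliminates g2 stuck-at-1, g3 stuck-at-0.
Test 3 (in0=0, in1=1): fault-free g1=1, g2=0, g3=0 → 0; observed 0. Eliminates g3 inverted output.
Only g2 inverted output is consistent with every test.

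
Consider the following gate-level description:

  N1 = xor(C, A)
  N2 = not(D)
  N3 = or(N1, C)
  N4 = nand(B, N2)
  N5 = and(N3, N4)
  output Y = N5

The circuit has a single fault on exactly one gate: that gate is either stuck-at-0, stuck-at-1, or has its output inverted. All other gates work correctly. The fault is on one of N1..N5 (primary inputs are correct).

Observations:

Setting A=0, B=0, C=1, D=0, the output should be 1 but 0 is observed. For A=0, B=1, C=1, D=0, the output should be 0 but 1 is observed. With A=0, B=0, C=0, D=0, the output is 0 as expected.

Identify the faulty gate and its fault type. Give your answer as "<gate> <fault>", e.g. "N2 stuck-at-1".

Fault-free values for test 1 (A=0, B=0, C=1, D=0): N1=1, N2=1, N3=1, N4=1, N5=1, giving Y=1. Observed 0.
Test 1: faults giving observed 0 are {N3 stuck-at-0, N3 inverted output, N4 stuck-at-0, N4 inverted output, N5 stuck-at-0, N5 inverted output}.
Test 2 (A=0, B=1, C=1, D=0): fault-free N1=1, N2=1, N3=1, N4=0, N5=0 → 0; observed 1. Eliminates N3 stuck-at-0, N3 inverted output, N4 stuck-at-0, N5 stuck-at-0.
Test 3 (A=0, B=0, C=0, D=0): fault-free N1=0, N2=1, N3=0, N4=1, N5=0 → 0; observed 0. Eliminates N5 inverted output.
Only N4 inverted output is consistent with every test.

N4 inverted output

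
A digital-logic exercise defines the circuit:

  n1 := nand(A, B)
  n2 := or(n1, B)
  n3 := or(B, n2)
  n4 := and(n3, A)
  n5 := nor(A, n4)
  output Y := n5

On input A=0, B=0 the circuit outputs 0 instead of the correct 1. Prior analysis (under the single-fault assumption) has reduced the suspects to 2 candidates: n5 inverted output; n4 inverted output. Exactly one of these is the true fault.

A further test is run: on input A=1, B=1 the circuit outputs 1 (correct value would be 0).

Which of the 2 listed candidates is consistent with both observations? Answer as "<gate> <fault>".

Evaluate each candidate on input A=1, B=1:
  n5 inverted output: n1=0, n2=1, n3=1, n4=1, n5=1 [inverted output] → 1 — matches
  n4 inverted output: n1=0, n2=1, n3=1, n4=0 [inverted output], n5=0 → 0 — eliminated
Only n5 inverted output reproduces the observed 1.

n5 inverted output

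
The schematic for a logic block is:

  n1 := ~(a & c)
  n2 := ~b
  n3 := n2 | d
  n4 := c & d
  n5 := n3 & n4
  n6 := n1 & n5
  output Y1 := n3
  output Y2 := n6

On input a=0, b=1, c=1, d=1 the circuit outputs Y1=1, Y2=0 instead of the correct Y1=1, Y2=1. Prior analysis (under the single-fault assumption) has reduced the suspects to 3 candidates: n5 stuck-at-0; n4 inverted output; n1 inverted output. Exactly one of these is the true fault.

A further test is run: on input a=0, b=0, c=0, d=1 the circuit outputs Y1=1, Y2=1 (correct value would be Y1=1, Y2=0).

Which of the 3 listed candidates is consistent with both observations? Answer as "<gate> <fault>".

n4 inverted output

Evaluate each candidate on input a=0, b=0, c=0, d=1:
  n5 stuck-at-0: n1=1, n2=1, n3=1, n4=0, n5=0 [stuck-at-0], n6=0 → Y1=1, Y2=0 — eliminated
  n4 inverted output: n1=1, n2=1, n3=1, n4=1 [inverted output], n5=1, n6=1 → Y1=1, Y2=1 — matches
  n1 inverted output: n1=0 [inverted output], n2=1, n3=1, n4=0, n5=0, n6=0 → Y1=1, Y2=0 — eliminated
Only n4 inverted output reproduces the observed Y1=1, Y2=1.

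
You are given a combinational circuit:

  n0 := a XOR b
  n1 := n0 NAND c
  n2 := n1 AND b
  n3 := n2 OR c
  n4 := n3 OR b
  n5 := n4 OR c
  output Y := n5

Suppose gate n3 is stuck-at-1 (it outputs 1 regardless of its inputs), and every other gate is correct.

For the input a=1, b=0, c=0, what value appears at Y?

1

Propagate with n3 forced: n0=1, n1=1, n2=0, n3=1 [stuck-at-1], n4=1, n5=1.
So Y = 1. (Without the fault it would be 0.)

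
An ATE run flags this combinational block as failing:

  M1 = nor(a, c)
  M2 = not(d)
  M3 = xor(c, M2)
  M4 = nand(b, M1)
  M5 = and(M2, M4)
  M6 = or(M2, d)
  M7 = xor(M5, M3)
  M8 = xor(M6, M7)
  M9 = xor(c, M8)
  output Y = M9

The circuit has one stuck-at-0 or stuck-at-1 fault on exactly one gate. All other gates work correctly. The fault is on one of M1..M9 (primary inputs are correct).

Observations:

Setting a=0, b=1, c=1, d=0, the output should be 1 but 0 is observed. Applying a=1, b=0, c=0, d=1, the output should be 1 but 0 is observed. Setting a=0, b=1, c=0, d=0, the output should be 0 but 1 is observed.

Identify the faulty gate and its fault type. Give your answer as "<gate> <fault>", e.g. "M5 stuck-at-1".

M6 stuck-at-0

Fault-free values for test 1 (a=0, b=1, c=1, d=0): M1=0, M2=1, M3=0, M4=1, M5=1, M6=1, M7=1, M8=0, M9=1, giving Y=1. Observed 0.
Test 1: faults giving observed 0 are {M1 stuck-at-1, M2 stuck-at-0, M3 stuck-at-1, M4 stuck-at-0, M5 stuck-at-0, M6 stuck-at-0, M7 stuck-at-0, M8 stuck-at-1, M9 stuck-at-0}.
Test 2 (a=1, b=0, c=0, d=1): fault-free M1=0, M2=0, M3=0, M4=1, M5=0, M6=1, M7=0, M8=1, M9=1 → 1; observed 0. Eliminates M1 stuck-at-1, M2 stuck-at-0, M4 stuck-at-0, M5 stuck-at-0, M7 stuck-at-0, M8 stuck-at-1.
Test 3 (a=0, b=1, c=0, d=0): fault-free M1=1, M2=1, M3=1, M4=0, M5=0, M6=1, M7=1, M8=0, M9=0 → 0; observed 1. Eliminates M3 stuck-at-1, M9 stuck-at-0.
Only M6 stuck-at-0 is consistent with every test.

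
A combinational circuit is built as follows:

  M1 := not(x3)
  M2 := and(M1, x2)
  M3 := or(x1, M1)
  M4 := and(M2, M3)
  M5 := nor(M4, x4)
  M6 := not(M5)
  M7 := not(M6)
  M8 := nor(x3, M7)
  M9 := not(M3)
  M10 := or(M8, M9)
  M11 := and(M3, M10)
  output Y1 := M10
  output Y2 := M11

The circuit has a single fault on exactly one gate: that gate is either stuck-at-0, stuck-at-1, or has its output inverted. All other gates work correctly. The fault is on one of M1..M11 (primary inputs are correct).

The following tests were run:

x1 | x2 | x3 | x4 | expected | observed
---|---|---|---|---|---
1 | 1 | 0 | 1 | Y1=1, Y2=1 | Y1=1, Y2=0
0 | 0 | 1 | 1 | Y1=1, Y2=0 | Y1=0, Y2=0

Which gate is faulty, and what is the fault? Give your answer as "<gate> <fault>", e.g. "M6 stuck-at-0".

Fault-free values for test 1 (x1=1, x2=1, x3=0, x4=1): M1=1, M2=1, M3=1, M4=1, M5=0, M6=1, M7=0, M8=1, M9=0, M10=1, M11=1, giving Y1=1, Y2=1. Observed Y1=1, Y2=0.
Test 1: faults giving observed Y1=1, Y2=0 are {M3 stuck-at-0, M3 inverted output, M11 stuck-at-0, M11 inverted output}.
Test 2 (x1=0, x2=0, x3=1, x4=1): fault-free M1=0, M2=0, M3=0, M4=0, M5=0, M6=1, M7=0, M8=0, M9=1, M10=1, M11=0 → Y1=1, Y2=0; observed Y1=0, Y2=0. Eliminates M3 stuck-at-0, M11 stuck-at-0, M11 inverted output.
Only M3 inverted output is consistent with every test.

M3 inverted output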